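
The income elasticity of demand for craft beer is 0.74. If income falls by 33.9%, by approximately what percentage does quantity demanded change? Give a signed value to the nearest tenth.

%ΔQ ≈ E × %ΔI = (0.74) × (-33.9%) ≈ -25.1%.

-25.1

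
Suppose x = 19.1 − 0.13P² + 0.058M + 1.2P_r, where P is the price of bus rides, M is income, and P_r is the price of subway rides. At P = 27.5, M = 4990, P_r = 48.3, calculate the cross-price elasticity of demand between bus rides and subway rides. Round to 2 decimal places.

0.22

First evaluate x: 19.1 − 0.13(27.5)² + 0.058(4990) + 1.2(48.3) = 19.1 − 98.3125 + 289.42 + 57.96 = 268.1675.
∂x/∂P_r = +1.2, so E_xy = 1.2·(48.3/268.1675) ≈ 0.22.
E_xy > 0: the goods are substitutes.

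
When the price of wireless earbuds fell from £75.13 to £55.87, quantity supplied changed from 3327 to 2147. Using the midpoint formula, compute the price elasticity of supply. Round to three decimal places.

1.466

%ΔQ = (2147 − 3327)/[(3327 + 2147)/2] = -1180/2737 ≈ -0.4311.
%Δp = (55.87 − 75.13)/[(75.13 + 55.87)/2] = -19.26/65.5 ≈ -0.2940.
Arc elasticity E = %ΔQ/%Δp ≈ -0.4311/-0.2940 ≈ 1.466.
|E| > 1: supply is elastic over this range.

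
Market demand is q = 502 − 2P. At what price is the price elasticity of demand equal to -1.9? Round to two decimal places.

164.45

Set −bP/(a − bP) = −1.9 ⇒ bP = 1.9(a − bP) ⇒ bP(1+1.9) = 1.9·a.
P = 1.9·502/(2·2.9) ≈ 164.45.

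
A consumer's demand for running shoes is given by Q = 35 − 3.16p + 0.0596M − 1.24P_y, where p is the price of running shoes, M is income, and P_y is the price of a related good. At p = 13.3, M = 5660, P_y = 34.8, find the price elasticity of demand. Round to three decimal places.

-0.146

Evaluating quantity at (p, M, P_y) gives Q = 35 − 3.16(13.3) + 0.0596(5660) − 1.24(34.8) = 35 − 42.028 + 337.336 − 43.152 = 287.156.
∂Q/∂p = −3.16, so E_p = (−3.16)·(13.3/287.156) ≈ -0.146.
|E_p| < 1: demand is inelastic.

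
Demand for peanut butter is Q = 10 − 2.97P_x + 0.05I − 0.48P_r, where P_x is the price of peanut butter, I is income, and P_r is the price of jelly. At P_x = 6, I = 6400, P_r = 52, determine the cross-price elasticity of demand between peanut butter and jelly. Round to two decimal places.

First evaluate Q: 10 − 2.97(6) + 0.05(6400) − 0.48(52) = 10 − 17.82 + 320 − 24.96 = 287.22.
∂Q/∂P_r = −0.48, so E_xy = -0.48·(52/287.22) ≈ -0.09.
E_xy < 0: the goods are complements.

-0.09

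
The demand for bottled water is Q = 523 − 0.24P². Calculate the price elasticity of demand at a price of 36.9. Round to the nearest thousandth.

-3.331

At P = 36.9, Q = 196.2136.
dQ/dP = −2·0.24·P = −17.712.
Point elasticity E = (dQ/dP)·(P/Q) = -17.712 × 36.9/196.2136 ≈ -3.331.
|E| > 1, so demand is elastic at this price.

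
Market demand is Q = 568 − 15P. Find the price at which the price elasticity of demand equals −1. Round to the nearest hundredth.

18.93

For linear demand Q = a − bP, E = −bP/(a − bP). |E| = 1 ⇒ bP = a − bP ⇒ P = a/(2b).
P = 568/(2·15) ≈ 18.93.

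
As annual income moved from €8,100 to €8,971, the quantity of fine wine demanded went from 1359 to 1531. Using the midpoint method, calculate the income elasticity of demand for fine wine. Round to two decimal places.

1.17

%ΔQ = (1531 − 1359)/[(1359+1531)/2] = 172/1445 ≈ 0.1190.
%ΔI = (8,971 − 8,100)/[(8,100+8,971)/2] = 871/8535.5 ≈ 0.1020.
E_I = %ΔQ/%ΔI ≈ 1.17.
E_I > 1: normal good (luxury).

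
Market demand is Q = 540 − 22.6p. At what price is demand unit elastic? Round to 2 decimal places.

For linear demand Q = a − bp, E = −bp/(a − bp). |E| = 1 ⇒ bp = a − bp ⇒ p = a/(2b).
p = 540/(2·22.6) ≈ 11.95.

11.95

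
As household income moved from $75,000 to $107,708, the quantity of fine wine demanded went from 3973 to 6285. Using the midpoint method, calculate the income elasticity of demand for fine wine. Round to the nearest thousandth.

%ΔQ = (6285 − 3973)/[(3973+6285)/2] = 2312/5129 ≈ 0.4508.
%ΔI = (107,708 − 75,000)/[(75,000+107,708)/2] = 32708/91354 ≈ 0.3580.
E_I = %ΔQ/%ΔI ≈ 1.259.
E_I > 1: normal good (luxury).

1.259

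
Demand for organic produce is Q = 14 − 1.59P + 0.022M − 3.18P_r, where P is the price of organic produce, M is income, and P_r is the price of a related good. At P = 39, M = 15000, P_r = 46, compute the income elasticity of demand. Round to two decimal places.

2.43

Substituting, Q = 14 − 1.59(39) + 0.022(15000) − 3.18(46) = 14 − 62.01 + 330 − 146.28 = 135.71.
∂Q/∂M = +0.022, so E_I = 0.022·(15000/135.71) ≈ 2.43.
E_I > 1: normal good (luxury).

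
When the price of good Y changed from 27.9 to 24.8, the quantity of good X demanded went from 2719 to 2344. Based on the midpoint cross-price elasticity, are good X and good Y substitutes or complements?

substitutes

%ΔQ_x = (2344 − 2719)/[(2719+2344)/2] = -375/2531.5 ≈ -0.1481.
%ΔP_y = (24.8 − 27.9)/[(27.9+24.8)/2] ≈ -0.1176.
E_xy = -0.1481/-0.1176 ≈ 1.259.
E_xy > 0, so the goods are substitutes.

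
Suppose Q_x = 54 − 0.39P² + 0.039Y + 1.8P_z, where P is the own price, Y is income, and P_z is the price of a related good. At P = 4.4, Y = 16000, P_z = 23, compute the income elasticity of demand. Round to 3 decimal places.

Substituting, Q_x = 54 − 0.39(4.4)² + 0.039(16000) + 1.8(23) = 54 − 7.5504 + 624 + 41.4 = 711.8496.
∂Q_x/∂Y = +0.039, so E_I = 0.039·(16000/711.8496) ≈ 0.877.
E_I ∈ (0,1): normal good (necessity).

0.877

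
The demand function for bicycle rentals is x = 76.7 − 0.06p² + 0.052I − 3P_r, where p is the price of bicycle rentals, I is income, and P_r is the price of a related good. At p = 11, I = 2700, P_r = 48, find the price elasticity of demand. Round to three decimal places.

Evaluating quantity at (p, I, P_r) gives x = 76.7 − 0.06(11)² + 0.052(2700) − 3(48) = 76.7 − 7.26 + 140.4 − 144 = 65.84.
∂x/∂p = −2·0.06·p = -1.32, so E_p = -1.32·(11/65.84) ≈ -0.221.
|E_p| < 1: demand is inelastic.

-0.221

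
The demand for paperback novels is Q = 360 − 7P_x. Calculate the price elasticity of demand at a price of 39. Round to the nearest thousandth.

At P_x = 39, Q = 87.
dQ/dP_x = −7.
Point elasticity E = (dQ/dP_x)·(P_x/Q) = -7 × 39/87 ≈ -3.138.
|E| > 1, so demand is elastic at this price.

-3.138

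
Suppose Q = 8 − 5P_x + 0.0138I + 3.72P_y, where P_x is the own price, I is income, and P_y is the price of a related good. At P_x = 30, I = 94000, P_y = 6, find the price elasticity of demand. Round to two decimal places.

Q = 8 − 5(30) + 0.0138(94000) + 3.72(6) = 8 − 150 + 1297.2 + 22.32 = 1177.52.
∂Q/∂P_x = −5, so E_p = (−5)·(30/1177.52) ≈ -0.13.
|E_p| < 1: demand is inelastic.

-0.13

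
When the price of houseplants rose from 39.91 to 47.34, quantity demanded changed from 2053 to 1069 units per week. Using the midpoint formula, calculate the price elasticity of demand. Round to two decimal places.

-3.70

%ΔQ = (1069 − 2053)/[(2053 + 1069)/2] = -984/1561 ≈ -0.6304.
%Δp = (47.34 − 39.91)/[(39.91 + 47.34)/2] = 7.43/43.625 ≈ 0.1703.
Arc elasticity E = %ΔQ/%Δp ≈ -0.6304/0.1703 ≈ -3.70.
|E| > 1: demand is elastic over this range.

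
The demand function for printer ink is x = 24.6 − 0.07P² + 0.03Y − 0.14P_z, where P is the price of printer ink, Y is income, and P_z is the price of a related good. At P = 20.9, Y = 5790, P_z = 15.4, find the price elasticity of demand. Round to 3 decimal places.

At the given point, x = 24.6 − 0.07(20.9)² + 0.03(5790) − 0.14(15.4) = 24.6 − 30.5767 + 173.7 − 2.156 = 165.5673.
∂x/∂P = −2·0.07·P = -2.926, so E_p = -2.926·(20.9/165.5673) ≈ -0.369.
|E_p| < 1: demand is inelastic.

-0.369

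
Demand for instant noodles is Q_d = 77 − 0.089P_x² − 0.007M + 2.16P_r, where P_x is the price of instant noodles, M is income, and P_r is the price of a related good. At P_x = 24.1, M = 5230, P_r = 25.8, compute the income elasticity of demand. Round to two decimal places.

Substituting, Q_d = 77 − 0.089(24.1)² − 0.007(5230) + 2.16(25.8) = 77 − 51.6921 − 36.61 + 55.728 = 44.4259.
∂Q_d/∂M = −0.007, so E_I = -0.007·(5230/44.4259) ≈ -0.82.
E_I < 0: inferior good.

-0.82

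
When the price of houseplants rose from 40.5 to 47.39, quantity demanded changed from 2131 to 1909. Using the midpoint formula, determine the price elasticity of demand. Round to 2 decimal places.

%ΔQ = (1909 − 2131)/[(2131 + 1909)/2] = -222/2020 ≈ -0.1099.
%Δp = (47.39 − 40.5)/[(40.5 + 47.39)/2] = 6.89/43.945 ≈ 0.1568.
Arc elasticity E = %ΔQ/%Δp ≈ -0.1099/0.1568 ≈ -0.70.
|E| < 1: demand is inelastic over this range.

-0.70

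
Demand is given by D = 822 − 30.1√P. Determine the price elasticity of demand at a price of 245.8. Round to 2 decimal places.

-0.67

At P = 245.8, D = 350.0919.
dD/dP = −30.1/(2√P) = −30.1/(2·15.678).
Point elasticity E = (dD/dP)·(P/D) = -0.9599 × 245.8/350.0919 ≈ -0.67.
|E| < 1, so demand is inelastic at this price.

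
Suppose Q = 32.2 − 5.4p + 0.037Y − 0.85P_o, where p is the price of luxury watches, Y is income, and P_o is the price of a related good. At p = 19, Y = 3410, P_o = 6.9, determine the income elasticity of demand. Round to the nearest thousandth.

2.528

Substituting, Q = 32.2 − 5.4(19) + 0.037(3410) − 0.85(6.9) = 32.2 − 102.6 + 126.17 − 5.865 = 49.905.
∂Q/∂Y = +0.037, so E_I = 0.037·(3410/49.905) ≈ 2.528.
E_I > 1: normal good (luxury).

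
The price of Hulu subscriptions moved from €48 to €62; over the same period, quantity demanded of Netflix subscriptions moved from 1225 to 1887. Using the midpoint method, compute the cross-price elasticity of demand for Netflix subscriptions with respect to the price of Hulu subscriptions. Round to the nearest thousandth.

1.671

%ΔQ_x = (1887 − 1225)/[(1225+1887)/2] = 662/1556 ≈ 0.4254.
%ΔP_y = (62 − 48)/[(48+62)/2] ≈ 0.2545.
E_xy = 0.4254/0.2545 ≈ 1.671.
E_xy > 0, so Netflix subscriptions and Hulu subscriptions are substitutes.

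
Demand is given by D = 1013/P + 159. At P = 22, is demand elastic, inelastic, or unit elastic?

At P = 22, D = 205.0455.
dD/dP = −1013/P² = −2.093.
Point elasticity E = (dD/dP)·(P/D) = -2.093 × 22/205.0455 ≈ -0.225.
|E| ≈ 0.225 < 1, so demand is inelastic.

inelastic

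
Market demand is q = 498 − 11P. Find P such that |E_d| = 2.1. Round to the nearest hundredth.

Set −bP/(a − bP) = −2.1 ⇒ bP = 2.1(a − bP) ⇒ bP(1+2.1) = 2.1·a.
P = 2.1·498/(11·3.1) ≈ 30.67.

30.67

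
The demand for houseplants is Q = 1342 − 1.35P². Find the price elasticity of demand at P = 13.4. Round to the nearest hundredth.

At P = 13.4, Q = 1099.594.
dQ/dP = −2·1.35·P = −36.18.
Point elasticity E = (dQ/dP)·(P/Q) = -36.18 × 13.4/1099.594 ≈ -0.44.
|E| < 1, so demand is inelastic at this price.

-0.44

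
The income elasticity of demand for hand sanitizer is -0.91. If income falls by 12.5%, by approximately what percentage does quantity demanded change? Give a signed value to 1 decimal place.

%ΔQ ≈ E × %ΔI = (-0.91) × (-12.5%) ≈ 11.4%.

11.4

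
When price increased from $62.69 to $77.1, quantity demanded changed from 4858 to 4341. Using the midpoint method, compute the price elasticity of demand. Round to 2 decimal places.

%Δq = (4341 − 4858)/[(4858 + 4341)/2] = -517/4599.5 ≈ -0.1124.
%Δp = (77.1 − 62.69)/[(62.69 + 77.1)/2] = 14.41/69.895 ≈ 0.2062.
Arc elasticity E = %Δq/%Δp ≈ -0.1124/0.2062 ≈ -0.55.
|E| < 1: demand is inelastic over this range.

-0.55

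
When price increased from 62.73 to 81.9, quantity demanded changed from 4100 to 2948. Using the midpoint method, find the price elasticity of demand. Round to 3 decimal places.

-1.233

%ΔQ = (2948 − 4100)/[(4100 + 2948)/2] = -1152/3524 ≈ -0.3269.
%Δp = (81.9 − 62.73)/[(62.73 + 81.9)/2] = 19.17/72.315 ≈ 0.2651.
Arc elasticity E = %ΔQ/%Δp ≈ -0.3269/0.2651 ≈ -1.233.
|E| > 1: demand is elastic over this range.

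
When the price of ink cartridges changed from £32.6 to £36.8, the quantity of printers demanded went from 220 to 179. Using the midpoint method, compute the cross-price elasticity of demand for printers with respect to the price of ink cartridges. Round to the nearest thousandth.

-1.698

%ΔQ_x = (179 − 220)/[(220+179)/2] = -41/199.5 ≈ -0.2055.
%ΔP_y = (36.8 − 32.6)/[(32.6+36.8)/2] ≈ 0.1210.
E_xy = -0.2055/0.1210 ≈ -1.698.
E_xy < 0, so printers and ink cartridges are complements.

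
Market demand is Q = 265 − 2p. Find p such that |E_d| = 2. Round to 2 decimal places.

88.33

Set −bp/(a − bp) = −2 ⇒ bp = 2(a − bp) ⇒ bp(1+2) = 2·a.
p = 2·265/(2·3) ≈ 88.33.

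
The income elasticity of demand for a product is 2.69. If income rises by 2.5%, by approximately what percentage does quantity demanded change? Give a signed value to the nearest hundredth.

%ΔQ ≈ E × %ΔI = (2.69) × (2.5%) ≈ 6.73%.

6.73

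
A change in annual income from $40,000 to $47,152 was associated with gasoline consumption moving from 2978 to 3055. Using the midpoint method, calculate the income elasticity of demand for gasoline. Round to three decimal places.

0.156

%ΔQ = (3055 − 2978)/[(2978+3055)/2] = 77/3016.5 ≈ 0.0255.
%ΔI = (47,152 − 40,000)/[(40,000+47,152)/2] = 7152/43576 ≈ 0.1641.
E_I = %ΔQ/%ΔI ≈ 0.156.
E_I ∈ (0,1): normal good (necessity).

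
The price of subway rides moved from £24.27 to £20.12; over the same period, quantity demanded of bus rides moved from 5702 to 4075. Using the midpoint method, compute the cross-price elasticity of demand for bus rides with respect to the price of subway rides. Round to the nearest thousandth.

%ΔQ_x = (4075 − 5702)/[(5702+4075)/2] = -1627/4888.5 ≈ -0.3328.
%ΔP_y = (20.12 − 24.27)/[(24.27+20.12)/2] ≈ -0.1870.
E_xy = -0.3328/-0.1870 ≈ 1.780.
E_xy > 0, so bus rides and subway rides are substitutes.

1.780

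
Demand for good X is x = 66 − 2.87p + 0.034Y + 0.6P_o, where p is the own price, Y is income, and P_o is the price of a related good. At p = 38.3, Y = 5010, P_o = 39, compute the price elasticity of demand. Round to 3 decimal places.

-0.734

Substituting, x = 66 − 2.87(38.3) + 0.034(5010) + 0.6(39) = 66 − 109.921 + 170.34 + 23.4 = 149.819.
∂x/∂p = −2.87, so E_p = (−2.87)·(38.3/149.819) ≈ -0.734.
|E_p| < 1: demand is inelastic.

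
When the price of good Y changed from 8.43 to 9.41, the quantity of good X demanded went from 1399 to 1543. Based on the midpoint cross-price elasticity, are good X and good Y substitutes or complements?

substitutes

%ΔQ_x = (1543 − 1399)/[(1399+1543)/2] = 144/1471 ≈ 0.0979.
%ΔP_y = (9.41 − 8.43)/[(8.43+9.41)/2] ≈ 0.1099.
E_xy = 0.0979/0.1099 ≈ 0.891.
E_xy > 0, so the goods are substitutes.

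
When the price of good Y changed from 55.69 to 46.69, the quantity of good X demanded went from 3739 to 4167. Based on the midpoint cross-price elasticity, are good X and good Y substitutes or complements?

complements

%ΔQ_x = (4167 − 3739)/[(3739+4167)/2] = 428/3953 ≈ 0.1083.
%ΔP_y = (46.69 − 55.69)/[(55.69+46.69)/2] ≈ -0.1758.
E_xy = 0.1083/-0.1758 ≈ -0.616.
E_xy < 0, so the goods are complements.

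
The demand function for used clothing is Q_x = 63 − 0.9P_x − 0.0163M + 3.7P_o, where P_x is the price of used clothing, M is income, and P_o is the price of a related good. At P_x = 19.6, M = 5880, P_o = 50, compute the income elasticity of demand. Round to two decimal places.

At the given point, Q_x = 63 − 0.9(19.6) − 0.0163(5880) + 3.7(50) = 63 − 17.64 − 95.844 + 185 = 134.516.
∂Q_x/∂M = −0.0163, so E_I = -0.0163·(5880/134.516) ≈ -0.71.
E_I < 0: inferior good.

-0.71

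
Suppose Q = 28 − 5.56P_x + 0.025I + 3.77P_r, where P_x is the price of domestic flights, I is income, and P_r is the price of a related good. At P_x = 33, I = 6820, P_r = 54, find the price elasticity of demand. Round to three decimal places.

-0.839

Substituting, Q = 28 − 5.56(33) + 0.025(6820) + 3.77(54) = 28 − 183.48 + 170.5 + 203.58 = 218.6.
∂Q/∂P_x = −5.56, so E_p = (−5.56)·(33/218.6) ≈ -0.839.
|E_p| < 1: demand is inelastic.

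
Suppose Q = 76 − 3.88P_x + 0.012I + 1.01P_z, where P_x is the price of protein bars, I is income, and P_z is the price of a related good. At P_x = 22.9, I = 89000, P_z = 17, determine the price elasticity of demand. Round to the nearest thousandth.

Evaluating quantity at (P_x, I, P_z) gives Q = 76 − 3.88(22.9) + 0.012(89000) + 1.01(17) = 76 − 88.852 + 1068 + 17.17 = 1072.318.
∂Q/∂P_x = −3.88, so E_p = (−3.88)·(22.9/1072.318) ≈ -0.083.
|E_p| < 1: demand is inelastic.

-0.083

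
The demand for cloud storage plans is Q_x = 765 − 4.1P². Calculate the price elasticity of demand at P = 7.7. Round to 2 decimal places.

At P = 7.7, Q_x = 521.911.
dQ_x/dP = −2·4.1·P = −63.14.
Point elasticity E = (dQ_x/dP)·(P/Q_x) = -63.14 × 7.7/521.911 ≈ -0.93.
|E| < 1, so demand is inelastic at this price.

-0.93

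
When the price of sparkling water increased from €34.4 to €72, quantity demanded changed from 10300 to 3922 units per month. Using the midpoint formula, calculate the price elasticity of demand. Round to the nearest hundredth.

%Δq = (3922 − 10300)/[(10300 + 3922)/2] = -6378/7111 ≈ -0.8969.
%Δp = (72 − 34.4)/[(34.4 + 72)/2] = 37.6/53.2 ≈ 0.7068.
Arc elasticity E = %Δq/%Δp ≈ -0.8969/0.7068 ≈ -1.27.
|E| > 1: demand is elastic over this range.

-1.27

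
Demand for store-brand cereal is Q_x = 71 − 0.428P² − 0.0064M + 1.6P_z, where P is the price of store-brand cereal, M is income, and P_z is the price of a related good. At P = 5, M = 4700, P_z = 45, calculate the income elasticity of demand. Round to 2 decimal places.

Evaluating quantity at (P, M, P_z) gives Q_x = 71 − 0.428(5)² − 0.0064(4700) + 1.6(45) = 71 − 10.7 − 30.08 + 72 = 102.22.
∂Q_x/∂M = −0.0064, so E_I = -0.0064·(4700/102.22) ≈ -0.29.
E_I < 0: inferior good.

-0.29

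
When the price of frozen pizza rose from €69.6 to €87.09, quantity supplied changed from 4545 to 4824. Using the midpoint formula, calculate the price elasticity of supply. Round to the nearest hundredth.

0.27

%Δq = (4824 − 4545)/[(4545 + 4824)/2] = 279/4684.5 ≈ 0.0596.
%Δp = (87.09 − 69.6)/[(69.6 + 87.09)/2] = 17.49/78.345 ≈ 0.2232.
Arc elasticity E = %Δq/%Δp ≈ 0.0596/0.2232 ≈ 0.27.
|E| < 1: supply is inelastic over this range.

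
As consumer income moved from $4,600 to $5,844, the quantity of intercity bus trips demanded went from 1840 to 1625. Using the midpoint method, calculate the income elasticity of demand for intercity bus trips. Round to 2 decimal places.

-0.52

%ΔQ = (1625 − 1840)/[(1840+1625)/2] = -215/1732.5 ≈ -0.1241.
%ΔI = (5,844 − 4,600)/[(4,600+5,844)/2] = 1244/5222 ≈ 0.2382.
E_I = %ΔQ/%ΔI ≈ -0.52.
E_I < 0: inferior good.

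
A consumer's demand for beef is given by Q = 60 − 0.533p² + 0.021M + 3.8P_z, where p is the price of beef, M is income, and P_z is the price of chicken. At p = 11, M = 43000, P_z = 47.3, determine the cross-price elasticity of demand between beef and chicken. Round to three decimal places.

0.167

Substituting, Q = 60 − 0.533(11)² + 0.021(43000) + 3.8(47.3) = 60 − 64.493 + 903 + 179.74 = 1078.247.
∂Q/∂P_z = +3.8, so E_xy = 3.8·(47.3/1078.247) ≈ 0.167.
E_xy > 0: the goods are substitutes.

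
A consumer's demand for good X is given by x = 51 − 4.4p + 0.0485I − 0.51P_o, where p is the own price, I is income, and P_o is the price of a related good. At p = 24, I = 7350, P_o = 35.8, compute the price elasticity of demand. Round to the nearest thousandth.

Evaluating quantity at (p, I, P_o) gives x = 51 − 4.4(24) + 0.0485(7350) − 0.51(35.8) = 51 − 105.6 + 356.475 − 18.258 = 283.617.
∂x/∂p = −4.4, so E_p = (−4.4)·(24/283.617) ≈ -0.372.
|E_p| < 1: demand is inelastic.

-0.372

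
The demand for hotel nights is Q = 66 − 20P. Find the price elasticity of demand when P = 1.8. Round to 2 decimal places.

-1.20

At P = 1.8, Q = 30.
dQ/dP = −20.
Point elasticity E = (dQ/dP)·(P/Q) = -20 × 1.8/30 ≈ -1.20.
|E| > 1, so demand is elastic at this price.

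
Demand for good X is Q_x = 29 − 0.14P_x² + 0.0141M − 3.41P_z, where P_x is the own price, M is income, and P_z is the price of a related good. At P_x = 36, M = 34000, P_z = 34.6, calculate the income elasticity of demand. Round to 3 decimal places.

At the given point, Q_x = 29 − 0.14(36)² + 0.0141(34000) − 3.41(34.6) = 29 − 181.44 + 479.4 − 117.986 = 208.974.
∂Q_x/∂M = +0.0141, so E_I = 0.0141·(34000/208.974) ≈ 2.294.
E_I > 1: normal good (luxury).

2.294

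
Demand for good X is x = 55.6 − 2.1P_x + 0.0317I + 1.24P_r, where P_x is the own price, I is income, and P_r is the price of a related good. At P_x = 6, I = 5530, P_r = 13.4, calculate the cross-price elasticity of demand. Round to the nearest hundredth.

0.07

At the given point, x = 55.6 − 2.1(6) + 0.0317(5530) + 1.24(13.4) = 55.6 − 12.6 + 175.301 + 16.616 = 234.917.
∂x/∂P_r = +1.24, so E_xy = 1.24·(13.4/234.917) ≈ 0.07.
E_xy > 0: the goods are substitutes.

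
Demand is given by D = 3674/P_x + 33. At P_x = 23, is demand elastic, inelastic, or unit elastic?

inelastic

At P_x = 23, D = 192.7391.
dD/dP_x = −3674/P_x² = −6.9452.
Point elasticity E = (dD/dP_x)·(P_x/D) = -6.9452 × 23/192.7391 ≈ -0.829.
|E| ≈ 0.829 < 1, so demand is inelastic.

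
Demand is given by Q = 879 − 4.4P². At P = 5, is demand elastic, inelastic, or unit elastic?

inelastic

At P = 5, Q = 769.
dQ/dP = −2·4.4·P = −44.
Point elasticity E = (dQ/dP)·(P/Q) = -44 × 5/769 ≈ -0.286.
|E| ≈ 0.286 < 1, so demand is inelastic.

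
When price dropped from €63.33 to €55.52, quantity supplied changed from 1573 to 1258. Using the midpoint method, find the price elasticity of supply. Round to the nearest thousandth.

1.693

%Δq = (1258 − 1573)/[(1573 + 1258)/2] = -315/1415.5 ≈ -0.2225.
%Δp = (55.52 − 63.33)/[(63.33 + 55.52)/2] = -7.81/59.425 ≈ -0.1314.
Arc elasticity E = %Δq/%Δp ≈ -0.2225/-0.1314 ≈ 1.693.
|E| > 1: supply is elastic over this range.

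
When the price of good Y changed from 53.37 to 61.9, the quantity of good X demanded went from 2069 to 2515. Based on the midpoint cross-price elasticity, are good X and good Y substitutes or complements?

substitutes

%ΔQ_x = (2515 − 2069)/[(2069+2515)/2] = 446/2292 ≈ 0.1946.
%ΔP_y = (61.9 − 53.37)/[(53.37+61.9)/2] ≈ 0.1480.
E_xy = 0.1946/0.1480 ≈ 1.315.
E_xy > 0, so the goods are substitutes.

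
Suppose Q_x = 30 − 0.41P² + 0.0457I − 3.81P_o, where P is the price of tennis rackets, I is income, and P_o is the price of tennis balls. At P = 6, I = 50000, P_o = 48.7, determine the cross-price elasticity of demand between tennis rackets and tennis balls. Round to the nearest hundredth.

Substituting, Q_x = 30 − 0.41(6)² + 0.0457(50000) − 3.81(48.7) = 30 − 14.76 + 2285 − 185.547 = 2114.693.
∂Q_x/∂P_o = −3.81, so E_xy = -3.81·(48.7/2114.693) ≈ -0.09.
E_xy < 0: the goods are complements.

-0.09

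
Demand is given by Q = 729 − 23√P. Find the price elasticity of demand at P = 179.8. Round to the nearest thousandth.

At P = 179.8, Q = 420.5941.
dQ/dP = −23/(2√P) = −23/(2·13.409).
Point elasticity E = (dQ/dP)·(P/Q) = -0.8576 × 179.8/420.5941 ≈ -0.367.
|E| < 1, so demand is inelastic at this price.

-0.367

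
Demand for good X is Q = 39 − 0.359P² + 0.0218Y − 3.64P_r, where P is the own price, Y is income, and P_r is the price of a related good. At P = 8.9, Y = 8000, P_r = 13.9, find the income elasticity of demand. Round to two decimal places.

Q = 39 − 0.359(8.9)² + 0.0218(8000) − 3.64(13.9) = 39 − 28.4364 + 174.4 − 50.596 = 134.3676.
∂Q/∂Y = +0.0218, so E_I = 0.0218·(8000/134.3676) ≈ 1.30.
E_I > 1: normal good (luxury).

1.30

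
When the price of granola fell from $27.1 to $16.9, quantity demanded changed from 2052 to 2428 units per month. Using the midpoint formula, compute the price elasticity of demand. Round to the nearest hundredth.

-0.36

%ΔQ = (2428 − 2052)/[(2052 + 2428)/2] = 376/2240 ≈ 0.1679.
%ΔP = (16.9 − 27.1)/[(27.1 + 16.9)/2] = -10.2/22 ≈ -0.4636.
Arc elasticity E = %ΔQ/%ΔP ≈ 0.1679/-0.4636 ≈ -0.36.
|E| < 1: demand is inelastic over this range.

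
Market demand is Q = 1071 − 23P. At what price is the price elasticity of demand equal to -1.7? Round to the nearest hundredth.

29.32

Set −bP/(a − bP) = −1.7 ⇒ bP = 1.7(a − bP) ⇒ bP(1+1.7) = 1.7·a.
P = 1.7·1071/(23·2.7) ≈ 29.32.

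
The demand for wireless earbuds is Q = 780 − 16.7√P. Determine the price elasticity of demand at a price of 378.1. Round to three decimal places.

At P = 378.1, Q = 455.2719.
dQ/dP = −16.7/(2√P) = −16.7/(2·19.4448).
Point elasticity E = (dQ/dP)·(P/Q) = -0.4294 × 378.1/455.2719 ≈ -0.357.
|E| < 1, so demand is inelastic at this price.

-0.357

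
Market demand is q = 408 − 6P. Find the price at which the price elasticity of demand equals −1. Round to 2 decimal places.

For linear demand q = a − bP, E = −bP/(a − bP). |E| = 1 ⇒ bP = a − bP ⇒ P = a/(2b).
P = 408/(2·6) = 34.00.

34.00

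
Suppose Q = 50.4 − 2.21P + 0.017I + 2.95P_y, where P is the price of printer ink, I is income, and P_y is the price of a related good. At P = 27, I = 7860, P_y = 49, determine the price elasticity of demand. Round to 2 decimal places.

First evaluate Q: 50.4 − 2.21(27) + 0.017(7860) + 2.95(49) = 50.4 − 59.67 + 133.62 + 144.55 = 268.9.
∂Q/∂P = −2.21, so E_p = (−2.21)·(27/268.9) ≈ -0.22.
|E_p| < 1: demand is inelastic.

-0.22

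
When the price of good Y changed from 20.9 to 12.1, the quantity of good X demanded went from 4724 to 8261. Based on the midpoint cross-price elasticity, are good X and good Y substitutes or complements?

%ΔQ_x = (8261 − 4724)/[(4724+8261)/2] = 3537/6492.5 ≈ 0.5448.
%ΔP_y = (12.1 − 20.9)/[(20.9+12.1)/2] ≈ -0.5333.
E_xy = 0.5448/-0.5333 ≈ -1.021.
E_xy < 0, so the goods are complements.

complements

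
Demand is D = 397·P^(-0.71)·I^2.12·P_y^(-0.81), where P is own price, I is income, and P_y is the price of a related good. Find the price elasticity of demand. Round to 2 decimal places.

-0.71

For a Cobb–Douglas (constant-elasticity) form D = A·P^α·…, the elasticity with respect to P equals the exponent α at every point.
Here the exponent on P is -0.71, so the price elasticity of demand is -0.71.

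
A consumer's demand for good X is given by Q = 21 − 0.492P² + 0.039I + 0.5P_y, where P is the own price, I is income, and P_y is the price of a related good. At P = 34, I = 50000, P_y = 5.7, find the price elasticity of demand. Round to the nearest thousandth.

-0.810

Q = 21 − 0.492(34)² + 0.039(50000) + 0.5(5.7) = 21 − 568.752 + 1950 + 2.85 = 1405.098.
∂Q/∂P = −2·0.492·P = -33.456, so E_p = -33.456·(34/1405.098) ≈ -0.810.
|E_p| < 1: demand is inelastic.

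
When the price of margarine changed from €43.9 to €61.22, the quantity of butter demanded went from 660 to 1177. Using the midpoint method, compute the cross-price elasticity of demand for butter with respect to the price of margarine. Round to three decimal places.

%ΔQ_x = (1177 − 660)/[(660+1177)/2] = 517/918.5 ≈ 0.5629.
%ΔP_y = (61.22 − 43.9)/[(43.9+61.22)/2] ≈ 0.3295.
E_xy = 0.5629/0.3295 ≈ 1.708.
E_xy > 0, so butter and margarine are substitutes.

1.708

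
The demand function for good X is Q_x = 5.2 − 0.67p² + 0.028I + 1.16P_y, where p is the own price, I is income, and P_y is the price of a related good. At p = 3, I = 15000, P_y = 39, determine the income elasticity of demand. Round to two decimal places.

0.90

Substituting, Q_x = 5.2 − 0.67(3)² + 0.028(15000) + 1.16(39) = 5.2 − 6.03 + 420 + 45.24 = 464.41.
∂Q_x/∂I = +0.028, so E_I = 0.028·(15000/464.41) ≈ 0.90.
E_I ∈ (0,1): normal good (necessity).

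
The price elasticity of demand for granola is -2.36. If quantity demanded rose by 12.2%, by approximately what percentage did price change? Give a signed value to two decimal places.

%ΔQ ≈ E × %ΔP ⇒ %ΔP = %ΔQ / E = (12.2%)/(-2.36) ≈ -5.17%.

-5.17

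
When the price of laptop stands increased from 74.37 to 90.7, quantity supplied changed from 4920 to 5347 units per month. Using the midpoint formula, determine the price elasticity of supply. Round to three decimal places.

%ΔQ = (5347 − 4920)/[(4920 + 5347)/2] = 427/5133.5 ≈ 0.0832.
%Δp = (90.7 − 74.37)/[(74.37 + 90.7)/2] = 16.33/82.535 ≈ 0.1979.
Arc elasticity E = %ΔQ/%Δp ≈ 0.0832/0.1979 ≈ 0.420.
|E| < 1: supply is inelastic over this range.

0.420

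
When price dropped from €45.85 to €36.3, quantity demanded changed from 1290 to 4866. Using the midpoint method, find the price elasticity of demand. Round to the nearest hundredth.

%Δq = (4866 − 1290)/[(1290 + 4866)/2] = 3576/3078 ≈ 1.1618.
%Δp = (36.3 − 45.85)/[(45.85 + 36.3)/2] = -9.55/41.075 ≈ -0.2325.
Arc elasticity E = %Δq/%Δp ≈ 1.1618/-0.2325 ≈ -5.00.
|E| > 1: demand is elastic over this range.

-5.00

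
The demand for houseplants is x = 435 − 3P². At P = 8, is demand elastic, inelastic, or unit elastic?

At P = 8, x = 243.
dx/dP = −2·3·P = −48.
Point elasticity E = (dx/dP)·(P/x) = -48 × 8/243 ≈ -1.580.
|E| ≈ 1.580 > 1, so demand is elastic.

elastic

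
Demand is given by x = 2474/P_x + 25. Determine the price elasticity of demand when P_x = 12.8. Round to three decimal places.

At P_x = 12.8, x = 218.2813.
dx/dP_x = −2474/P_x² = −15.1001.
Point elasticity E = (dx/dP_x)·(P_x/x) = -15.1001 × 12.8/218.2813 ≈ -0.885.
|E| < 1, so demand is inelastic at this price.

-0.885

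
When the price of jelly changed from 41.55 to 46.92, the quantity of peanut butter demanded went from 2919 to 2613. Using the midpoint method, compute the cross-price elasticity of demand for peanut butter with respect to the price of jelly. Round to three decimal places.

-0.911

%ΔQ_x = (2613 − 2919)/[(2919+2613)/2] = -306/2766 ≈ -0.1106.
%ΔP_y = (46.92 − 41.55)/[(41.55+46.92)/2] ≈ 0.1214.
E_xy = -0.1106/0.1214 ≈ -0.911.
E_xy < 0, so peanut butter and jelly are complements.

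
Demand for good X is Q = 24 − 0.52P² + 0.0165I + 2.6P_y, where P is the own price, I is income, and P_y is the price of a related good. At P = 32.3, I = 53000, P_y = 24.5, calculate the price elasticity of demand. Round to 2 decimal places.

Q = 24 − 0.52(32.3)² + 0.0165(53000) + 2.6(24.5) = 24 − 542.5108 + 874.5 + 63.7 = 419.6892.
∂Q/∂P = −2·0.52·P = -33.592, so E_p = -33.592·(32.3/419.6892) ≈ -2.59.
|E_p| > 1: demand is elastic.

-2.59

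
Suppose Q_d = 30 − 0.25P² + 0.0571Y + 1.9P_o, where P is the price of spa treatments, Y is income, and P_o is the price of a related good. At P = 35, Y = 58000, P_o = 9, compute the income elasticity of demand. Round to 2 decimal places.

1.08

Substituting, Q_d = 30 − 0.25(35)² + 0.0571(58000) + 1.9(9) = 30 − 306.25 + 3311.8 + 17.1 = 3052.65.
∂Q_d/∂Y = +0.0571, so E_I = 0.0571·(58000/3052.65) ≈ 1.08.
E_I > 1: normal good (luxury).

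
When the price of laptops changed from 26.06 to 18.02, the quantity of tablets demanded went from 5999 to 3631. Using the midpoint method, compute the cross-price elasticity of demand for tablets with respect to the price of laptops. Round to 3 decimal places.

1.348

%ΔQ_x = (3631 − 5999)/[(5999+3631)/2] = -2368/4815 ≈ -0.4918.
%ΔP_y = (18.02 − 26.06)/[(26.06+18.02)/2] ≈ -0.3648.
E_xy = -0.4918/-0.3648 ≈ 1.348.
E_xy > 0, so tablets and laptops are substitutes.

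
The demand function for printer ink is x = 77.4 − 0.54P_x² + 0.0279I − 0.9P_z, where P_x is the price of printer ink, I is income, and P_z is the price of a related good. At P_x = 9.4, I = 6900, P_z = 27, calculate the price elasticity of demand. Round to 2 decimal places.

Evaluating quantity at (P_x, I, P_z) gives x = 77.4 − 0.54(9.4)² + 0.0279(6900) − 0.9(27) = 77.4 − 47.7144 + 192.51 − 24.3 = 197.8956.
∂x/∂P_x = −2·0.54·P_x = -10.152, so E_p = -10.152·(9.4/197.8956) ≈ -0.48.
|E_p| < 1: demand is inelastic.

-0.48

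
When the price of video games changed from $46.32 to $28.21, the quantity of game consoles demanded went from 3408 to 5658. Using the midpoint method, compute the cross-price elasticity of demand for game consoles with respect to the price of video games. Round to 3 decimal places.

%ΔQ_x = (5658 − 3408)/[(3408+5658)/2] = 2250/4533 ≈ 0.4964.
%ΔP_y = (28.21 − 46.32)/[(46.32+28.21)/2] ≈ -0.4860.
E_xy = 0.4964/-0.4860 ≈ -1.021.
E_xy < 0, so game consoles and video games are complements.

-1.021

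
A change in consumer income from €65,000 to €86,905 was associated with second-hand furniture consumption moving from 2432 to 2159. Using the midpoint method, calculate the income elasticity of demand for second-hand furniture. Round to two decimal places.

-0.41

%ΔQ = (2159 − 2432)/[(2432+2159)/2] = -273/2295.5 ≈ -0.1189.
%ΔI = (86,905 − 65,000)/[(65,000+86,905)/2] = 21905/75952.5 ≈ 0.2884.
E_I = %ΔQ/%ΔI ≈ -0.41.
E_I < 0: inferior good.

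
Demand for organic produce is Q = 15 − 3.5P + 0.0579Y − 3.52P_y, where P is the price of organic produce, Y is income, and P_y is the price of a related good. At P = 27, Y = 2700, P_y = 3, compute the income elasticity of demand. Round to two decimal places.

First evaluate Q: 15 − 3.5(27) + 0.0579(2700) − 3.52(3) = 15 − 94.5 + 156.33 − 10.56 = 66.27.
∂Q/∂Y = +0.0579, so E_I = 0.0579·(2700/66.27) ≈ 2.36.
E_I > 1: normal good (luxury).

2.36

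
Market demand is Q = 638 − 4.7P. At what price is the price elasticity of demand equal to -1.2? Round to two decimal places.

74.04

Set −bP/(a − bP) = −1.2 ⇒ bP = 1.2(a − bP) ⇒ bP(1+1.2) = 1.2·a.
P = 1.2·638/(4.7·2.2) ≈ 74.04.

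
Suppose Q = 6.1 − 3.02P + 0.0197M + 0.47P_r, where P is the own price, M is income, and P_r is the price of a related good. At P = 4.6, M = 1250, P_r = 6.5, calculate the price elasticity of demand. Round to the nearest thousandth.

First evaluate Q: 6.1 − 3.02(4.6) + 0.0197(1250) + 0.47(6.5) = 6.1 − 13.892 + 24.625 + 3.055 = 19.888.
∂Q/∂P = −3.02, so E_p = (−3.02)·(4.6/19.888) ≈ -0.699.
|E_p| < 1: demand is inelastic.

-0.699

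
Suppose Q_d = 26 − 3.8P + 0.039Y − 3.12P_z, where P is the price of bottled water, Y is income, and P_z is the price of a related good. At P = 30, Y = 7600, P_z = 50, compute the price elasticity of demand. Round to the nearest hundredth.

-2.18

At the given point, Q_d = 26 − 3.8(30) + 0.039(7600) − 3.12(50) = 26 − 114 + 296.4 − 156 = 52.4.
∂Q_d/∂P = −3.8, so E_p = (−3.8)·(30/52.4) ≈ -2.18.
|E_p| > 1: demand is elastic.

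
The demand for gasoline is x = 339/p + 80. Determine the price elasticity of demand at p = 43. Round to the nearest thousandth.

At p = 43, x = 87.8837.
dx/dp = −339/p² = −0.1833.
Point elasticity E = (dx/dp)·(p/x) = -0.1833 × 43/87.8837 ≈ -0.090.
|E| < 1, so demand is inelastic at this price.

-0.090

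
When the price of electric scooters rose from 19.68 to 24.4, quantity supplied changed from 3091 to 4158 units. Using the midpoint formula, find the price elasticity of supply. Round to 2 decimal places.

%Δq = (4158 − 3091)/[(3091 + 4158)/2] = 1067/3624.5 ≈ 0.2944.
%ΔP = (24.4 − 19.68)/[(19.68 + 24.4)/2] = 4.72/22.04 ≈ 0.2142.
Arc elasticity E = %Δq/%ΔP ≈ 0.2944/0.2142 ≈ 1.37.
|E| > 1: supply is elastic over this range.

1.37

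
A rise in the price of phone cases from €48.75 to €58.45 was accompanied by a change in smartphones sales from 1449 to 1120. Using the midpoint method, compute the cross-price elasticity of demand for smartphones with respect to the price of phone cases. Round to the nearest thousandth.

-1.415

%ΔQ_x = (1120 − 1449)/[(1449+1120)/2] = -329/1284.5 ≈ -0.2561.
%ΔP_y = (58.45 − 48.75)/[(48.75+58.45)/2] ≈ 0.1810.
E_xy = -0.2561/0.1810 ≈ -1.415.
E_xy < 0, so smartphones and phone cases are complements.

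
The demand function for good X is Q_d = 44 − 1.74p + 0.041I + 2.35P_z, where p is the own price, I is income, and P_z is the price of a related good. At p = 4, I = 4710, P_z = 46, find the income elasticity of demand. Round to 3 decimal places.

Evaluating quantity at (p, I, P_z) gives Q_d = 44 − 1.74(4) + 0.041(4710) + 2.35(46) = 44 − 6.96 + 193.11 + 108.1 = 338.25.
∂Q_d/∂I = +0.041, so E_I = 0.041·(4710/338.25) ≈ 0.571.
E_I ∈ (0,1): normal good (necessity).

0.571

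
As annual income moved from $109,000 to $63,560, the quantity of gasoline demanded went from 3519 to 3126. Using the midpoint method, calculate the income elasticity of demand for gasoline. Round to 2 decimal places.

%ΔQ = (3126 − 3519)/[(3519+3126)/2] = -393/3322.5 ≈ -0.1183.
%ΔI = (63,560 − 109,000)/[(109,000+63,560)/2] = -45440/86280 ≈ -0.5267.
E_I = %ΔQ/%ΔI ≈ 0.22.
E_I ∈ (0,1): normal good (necessity).

0.22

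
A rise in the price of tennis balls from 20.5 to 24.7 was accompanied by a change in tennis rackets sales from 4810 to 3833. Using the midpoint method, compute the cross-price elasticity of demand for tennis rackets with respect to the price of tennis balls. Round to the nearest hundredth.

-1.22

%ΔQ_x = (3833 − 4810)/[(4810+3833)/2] = -977/4321.5 ≈ -0.2261.
%ΔP_y = (24.7 − 20.5)/[(20.5+24.7)/2] ≈ 0.1858.
E_xy = -0.2261/0.1858 ≈ -1.22.
E_xy < 0, so tennis rackets and tennis balls are complements.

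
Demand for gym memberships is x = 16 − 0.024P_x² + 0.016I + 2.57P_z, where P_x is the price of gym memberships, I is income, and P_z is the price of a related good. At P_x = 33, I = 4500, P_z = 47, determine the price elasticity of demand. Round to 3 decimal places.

First evaluate x: 16 − 0.024(33)² + 0.016(4500) + 2.57(47) = 16 − 26.136 + 72 + 120.79 = 182.654.
∂x/∂P_x = −2·0.024·P_x = -1.584, so E_p = -1.584·(33/182.654) ≈ -0.286.
|E_p| < 1: demand is inelastic.

-0.286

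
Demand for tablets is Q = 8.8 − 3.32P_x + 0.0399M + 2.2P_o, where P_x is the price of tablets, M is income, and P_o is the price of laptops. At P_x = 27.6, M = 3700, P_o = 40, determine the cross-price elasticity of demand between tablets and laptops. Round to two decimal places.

0.58

Q = 8.8 − 3.32(27.6) + 0.0399(3700) + 2.2(40) = 8.8 − 91.632 + 147.63 + 88 = 152.798.
∂Q/∂P_o = +2.2, so E_xy = 2.2·(40/152.798) ≈ 0.58.
E_xy > 0: the goods are substitutes.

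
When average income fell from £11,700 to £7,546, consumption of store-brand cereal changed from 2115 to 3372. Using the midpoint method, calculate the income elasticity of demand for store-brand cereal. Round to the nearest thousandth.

%ΔQ = (3372 − 2115)/[(2115+3372)/2] = 1257/2743.5 ≈ 0.4582.
%ΔM = (7,546 − 11,700)/[(11,700+7,546)/2] = -4154/9623 ≈ -0.4317.
E_I = %ΔQ/%ΔM ≈ -1.061.
E_I < 0: inferior good.

-1.061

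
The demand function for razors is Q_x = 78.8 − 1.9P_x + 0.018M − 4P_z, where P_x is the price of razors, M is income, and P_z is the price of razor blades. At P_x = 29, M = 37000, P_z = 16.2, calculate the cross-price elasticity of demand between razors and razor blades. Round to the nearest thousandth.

At the given point, Q_x = 78.8 − 1.9(29) + 0.018(37000) − 4(16.2) = 78.8 − 55.1 + 666 − 64.8 = 624.9.
∂Q_x/∂P_z = −4, so E_xy = -4·(16.2/624.9) ≈ -0.104.
E_xy < 0: the goods are complements.

-0.104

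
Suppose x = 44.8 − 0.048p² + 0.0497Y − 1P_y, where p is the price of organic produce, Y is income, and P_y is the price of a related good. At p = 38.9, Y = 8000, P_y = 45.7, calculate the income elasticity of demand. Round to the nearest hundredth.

Substituting, x = 44.8 − 0.048(38.9)² + 0.0497(8000) − 1(45.7) = 44.8 − 72.6341 + 397.6 − 45.7 = 324.0659.
∂x/∂Y = +0.0497, so E_I = 0.0497·(8000/324.0659) ≈ 1.23.
E_I > 1: normal good (luxury).

1.23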